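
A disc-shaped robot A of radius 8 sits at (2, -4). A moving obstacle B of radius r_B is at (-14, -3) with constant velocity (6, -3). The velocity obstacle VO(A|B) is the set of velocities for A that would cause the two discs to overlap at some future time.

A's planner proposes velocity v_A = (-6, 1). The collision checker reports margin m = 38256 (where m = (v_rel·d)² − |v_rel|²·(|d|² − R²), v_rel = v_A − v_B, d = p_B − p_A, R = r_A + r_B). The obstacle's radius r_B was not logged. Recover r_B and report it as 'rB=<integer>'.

m = 38256
d = (-16, 1);  v_rel = (-12, 4),  |v_rel|² = 160
v_rel×d = (-12)·(1) − (4)·(-16) = 52
since m = R²·160 − 52²:  R² = (2704 + 38256) / 160 = 256
R = √256 = 16  ⇒  r_B = 16 − 8 = 8

rB=8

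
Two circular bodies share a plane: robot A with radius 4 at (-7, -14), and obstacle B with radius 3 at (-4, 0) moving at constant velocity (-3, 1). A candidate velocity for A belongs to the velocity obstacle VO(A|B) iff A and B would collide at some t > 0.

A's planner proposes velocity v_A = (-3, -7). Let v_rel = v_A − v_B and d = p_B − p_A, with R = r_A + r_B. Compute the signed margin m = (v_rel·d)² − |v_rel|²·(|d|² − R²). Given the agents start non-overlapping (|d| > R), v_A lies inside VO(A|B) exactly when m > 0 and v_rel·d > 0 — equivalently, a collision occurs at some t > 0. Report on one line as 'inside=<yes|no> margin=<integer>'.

d = (3, 14),  |d|² = 205;  R = 4+3 = 7,  c = 205−7² = 156
v_rel = (0, -8),  |v_rel|² = 64;  v_rel·d = (0)·(3) + (-8)·(14) = -112
64·t² + 224·t + 156 = 0  ⇒  m = (-112)² − 64·156 = 2560
m = 2560 > 0,  v_rel·d = -112 < 0  ⇒  outside

inside=no margin=2560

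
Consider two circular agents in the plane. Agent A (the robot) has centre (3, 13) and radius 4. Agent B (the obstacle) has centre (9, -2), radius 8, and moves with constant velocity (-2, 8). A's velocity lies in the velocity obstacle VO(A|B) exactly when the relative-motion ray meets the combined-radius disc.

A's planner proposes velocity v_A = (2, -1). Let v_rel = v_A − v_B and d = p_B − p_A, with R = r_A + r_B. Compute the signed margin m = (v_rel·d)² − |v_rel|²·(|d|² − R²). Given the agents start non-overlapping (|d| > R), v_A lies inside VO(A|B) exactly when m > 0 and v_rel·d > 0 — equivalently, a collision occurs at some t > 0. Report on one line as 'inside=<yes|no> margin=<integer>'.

d = (6, -15),  |d|² = 261;  R = 4+8 = 12,  c = 261−12² = 117
v_rel = (4, -9),  |v_rel|² = 97;  v_rel·d = (4)·(6) + (-9)·(-15) = 159
97·t² − 318·t + 117 = 0  ⇒  m = 159² − 97·117 = 13932
m = 13932 > 0,  v_rel·d = 159 > 0  ⇒  inside

inside=yes margin=13932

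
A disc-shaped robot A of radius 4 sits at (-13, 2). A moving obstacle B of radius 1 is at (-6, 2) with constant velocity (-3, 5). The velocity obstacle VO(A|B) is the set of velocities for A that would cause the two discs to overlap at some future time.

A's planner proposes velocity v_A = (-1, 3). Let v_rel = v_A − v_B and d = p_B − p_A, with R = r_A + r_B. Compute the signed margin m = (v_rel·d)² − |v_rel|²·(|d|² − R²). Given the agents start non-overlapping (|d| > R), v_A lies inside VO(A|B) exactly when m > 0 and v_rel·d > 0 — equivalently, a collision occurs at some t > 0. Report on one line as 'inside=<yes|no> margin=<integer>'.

d = (7, 0),  |d|² = 49;  R = 4+1 = 5,  c = 49−5² = 24
v_rel = (2, -2),  |v_rel|² = 8;  v_rel·d = (2)·(7) + (-2)·(0) = 14
8·t² − 28·t + 24 = 0  ⇒  m = 14² − 8·24 = 4
m = 4 > 0,  v_rel·d = 14 > 0  ⇒  inside

inside=yes margin=4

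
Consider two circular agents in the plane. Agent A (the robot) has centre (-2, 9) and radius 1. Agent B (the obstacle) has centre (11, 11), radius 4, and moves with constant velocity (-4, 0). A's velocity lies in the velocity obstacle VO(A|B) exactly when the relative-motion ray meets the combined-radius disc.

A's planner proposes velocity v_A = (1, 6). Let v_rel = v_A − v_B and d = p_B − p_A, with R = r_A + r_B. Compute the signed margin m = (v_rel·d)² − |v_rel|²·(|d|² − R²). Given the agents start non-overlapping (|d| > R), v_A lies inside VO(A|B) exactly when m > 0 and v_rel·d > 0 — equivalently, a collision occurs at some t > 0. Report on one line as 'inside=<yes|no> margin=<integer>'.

d = (13, 2),  |d|² = 173;  R = 1+4 = 5,  c = 173−5² = 148
v_rel = (5, 6),  |v_rel|² = 61;  v_rel·d = (5)·(13) + (6)·(2) = 77
61·t² − 154·t + 148 = 0  ⇒  m = 77² − 61·148 = -3099
m = -3099 < 0,  v_rel·d = 77 > 0  ⇒  outside

inside=no margin=-3099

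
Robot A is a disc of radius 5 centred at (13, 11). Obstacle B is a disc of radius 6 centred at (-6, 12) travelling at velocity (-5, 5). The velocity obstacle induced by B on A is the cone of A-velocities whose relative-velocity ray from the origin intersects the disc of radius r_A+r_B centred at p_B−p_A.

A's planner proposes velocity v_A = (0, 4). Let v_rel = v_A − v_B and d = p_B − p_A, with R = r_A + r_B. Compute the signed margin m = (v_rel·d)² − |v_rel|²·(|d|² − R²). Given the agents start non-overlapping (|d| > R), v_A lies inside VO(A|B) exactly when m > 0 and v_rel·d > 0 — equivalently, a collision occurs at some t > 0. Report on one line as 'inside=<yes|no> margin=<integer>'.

d = (-19, 1),  |d|² = 362;  R = 5+6 = 11,  c = 362−11² = 241
v_rel = (5, -1),  |v_rel|² = 26;  v_rel·d = (5)·(-19) + (-1)·(1) = -96
26·t² + 192·t + 241 = 0  ⇒  m = (-96)² − 26·241 = 2950
m = 2950 > 0,  v_rel·d = -96 < 0  ⇒  outside

inside=no margin=2950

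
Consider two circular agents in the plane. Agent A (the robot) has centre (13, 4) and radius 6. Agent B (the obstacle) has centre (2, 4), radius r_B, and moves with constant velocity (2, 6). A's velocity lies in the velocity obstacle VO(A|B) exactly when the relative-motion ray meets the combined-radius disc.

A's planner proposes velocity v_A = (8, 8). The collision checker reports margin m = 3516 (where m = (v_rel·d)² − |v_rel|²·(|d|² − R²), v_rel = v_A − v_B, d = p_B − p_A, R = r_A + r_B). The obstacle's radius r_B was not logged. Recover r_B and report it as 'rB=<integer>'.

m = 3516
d = (-11, 0);  v_rel = (6, 2),  |v_rel|² = 40
v_rel×d = (6)·(0) − (2)·(-11) = 22
since m = R²·40 − 22²:  R² = (484 + 3516) / 40 = 100
R = √100 = 10  ⇒  r_B = 10 − 6 = 4

rB=4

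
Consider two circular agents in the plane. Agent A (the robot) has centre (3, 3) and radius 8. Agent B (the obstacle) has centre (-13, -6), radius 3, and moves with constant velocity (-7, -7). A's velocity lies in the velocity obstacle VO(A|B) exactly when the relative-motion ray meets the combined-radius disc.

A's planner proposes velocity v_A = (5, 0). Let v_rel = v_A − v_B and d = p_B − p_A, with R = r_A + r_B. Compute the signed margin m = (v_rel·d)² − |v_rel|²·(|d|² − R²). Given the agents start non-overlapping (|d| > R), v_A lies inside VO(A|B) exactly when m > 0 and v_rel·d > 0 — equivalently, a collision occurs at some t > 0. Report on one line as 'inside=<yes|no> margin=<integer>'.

d = (-16, -9),  |d|² = 337;  R = 8+3 = 11,  c = 337−11² = 216
v_rel = (12, 7),  |v_rel|² = 193;  v_rel·d = (12)·(-16) + (7)·(-9) = -255
193·t² + 510·t + 216 = 0  ⇒  m = (-255)² − 193·216 = 23337
m = 23337 > 0,  v_rel·d = -255 < 0  ⇒  outside

inside=no margin=23337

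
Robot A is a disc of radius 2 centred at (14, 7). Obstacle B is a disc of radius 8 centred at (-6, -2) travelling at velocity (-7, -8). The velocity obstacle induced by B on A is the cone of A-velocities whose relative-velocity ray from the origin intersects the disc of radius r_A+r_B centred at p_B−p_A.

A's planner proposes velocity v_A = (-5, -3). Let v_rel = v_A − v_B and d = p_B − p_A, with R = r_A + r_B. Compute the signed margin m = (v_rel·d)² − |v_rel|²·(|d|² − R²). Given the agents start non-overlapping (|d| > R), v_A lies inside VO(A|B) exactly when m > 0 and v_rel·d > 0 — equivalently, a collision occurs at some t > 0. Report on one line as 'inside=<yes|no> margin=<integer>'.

d = (-20, -9),  |d|² = 481;  R = 2+8 = 10,  c = 481−10² = 381
v_rel = (2, 5),  |v_rel|² = 29;  v_rel·d = (2)·(-20) + (5)·(-9) = -85
29·t² + 170·t + 381 = 0  ⇒  m = (-85)² − 29·381 = -3824
m = -3824 < 0,  v_rel·d = -85 < 0  ⇒  outside

inside=no margin=-3824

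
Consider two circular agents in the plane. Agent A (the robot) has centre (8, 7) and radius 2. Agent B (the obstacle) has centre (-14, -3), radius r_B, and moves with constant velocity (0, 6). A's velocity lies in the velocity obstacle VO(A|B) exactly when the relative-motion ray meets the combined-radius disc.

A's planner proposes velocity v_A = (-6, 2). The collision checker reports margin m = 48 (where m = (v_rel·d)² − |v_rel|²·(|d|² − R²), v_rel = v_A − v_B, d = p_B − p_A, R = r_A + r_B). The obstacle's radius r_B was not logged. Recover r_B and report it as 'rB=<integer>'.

m = 48
d = (-22, -10);  v_rel = (-6, -4),  |v_rel|² = 52
v_rel×d = (-6)·(-10) − (-4)·(-22) = -28
since m = R²·52 − (-28)²:  R² = (784 + 48) / 52 = 16
R = √16 = 4  ⇒  r_B = 4 − 2 = 2

rB=2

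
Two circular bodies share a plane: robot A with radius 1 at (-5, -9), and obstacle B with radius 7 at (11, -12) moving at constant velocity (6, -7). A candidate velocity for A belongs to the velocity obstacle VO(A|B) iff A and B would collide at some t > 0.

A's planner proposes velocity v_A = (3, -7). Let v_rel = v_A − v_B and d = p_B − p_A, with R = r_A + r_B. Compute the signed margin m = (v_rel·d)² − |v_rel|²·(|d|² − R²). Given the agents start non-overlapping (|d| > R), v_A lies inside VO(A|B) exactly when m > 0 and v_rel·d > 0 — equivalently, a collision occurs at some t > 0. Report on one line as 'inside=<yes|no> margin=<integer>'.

d = (16, -3),  |d|² = 265;  R = 1+7 = 8,  c = 265−8² = 201
v_rel = (-3, 0),  |v_rel|² = 9;  v_rel·d = (-3)·(16) + (0)·(-3) = -48
9·t² + 96·t + 201 = 0  ⇒  m = (-48)² − 9·201 = 495
m = 495 > 0,  v_rel·d = -48 < 0  ⇒  outside

inside=no margin=495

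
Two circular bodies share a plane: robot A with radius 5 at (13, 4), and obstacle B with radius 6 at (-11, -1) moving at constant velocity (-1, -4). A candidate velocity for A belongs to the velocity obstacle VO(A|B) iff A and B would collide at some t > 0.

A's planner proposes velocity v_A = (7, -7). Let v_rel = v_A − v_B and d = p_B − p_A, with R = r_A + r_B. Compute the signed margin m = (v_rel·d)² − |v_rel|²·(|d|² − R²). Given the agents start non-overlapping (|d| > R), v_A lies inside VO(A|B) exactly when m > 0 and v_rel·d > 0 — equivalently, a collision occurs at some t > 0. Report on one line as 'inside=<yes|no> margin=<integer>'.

d = (-24, -5),  |d|² = 601;  R = 5+6 = 11,  c = 601−11² = 480
v_rel = (8, -3),  |v_rel|² = 73;  v_rel·d = (8)·(-24) + (-3)·(-5) = -177
73·t² + 354·t + 480 = 0  ⇒  m = (-177)² − 73·480 = -3711
m = -3711 < 0,  v_rel·d = -177 < 0  ⇒  outside

inside=no margin=-3711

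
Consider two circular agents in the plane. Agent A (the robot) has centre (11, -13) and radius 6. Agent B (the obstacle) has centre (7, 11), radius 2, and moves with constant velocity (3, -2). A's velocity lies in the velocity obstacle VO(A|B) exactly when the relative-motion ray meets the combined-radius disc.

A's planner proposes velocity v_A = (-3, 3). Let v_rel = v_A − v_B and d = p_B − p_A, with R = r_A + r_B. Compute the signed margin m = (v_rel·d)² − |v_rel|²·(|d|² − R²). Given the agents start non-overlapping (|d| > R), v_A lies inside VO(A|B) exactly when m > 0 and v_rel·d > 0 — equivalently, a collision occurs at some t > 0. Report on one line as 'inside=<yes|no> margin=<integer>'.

d = (-4, 24),  |d|² = 592;  R = 6+2 = 8,  c = 592−8² = 528
v_rel = (-6, 5),  |v_rel|² = 61;  v_rel·d = (-6)·(-4) + (5)·(24) = 144
61·t² − 288·t + 528 = 0  ⇒  m = 144² − 61·528 = -11472
m = -11472 < 0,  v_rel·d = 144 > 0  ⇒  outside

inside=no margin=-11472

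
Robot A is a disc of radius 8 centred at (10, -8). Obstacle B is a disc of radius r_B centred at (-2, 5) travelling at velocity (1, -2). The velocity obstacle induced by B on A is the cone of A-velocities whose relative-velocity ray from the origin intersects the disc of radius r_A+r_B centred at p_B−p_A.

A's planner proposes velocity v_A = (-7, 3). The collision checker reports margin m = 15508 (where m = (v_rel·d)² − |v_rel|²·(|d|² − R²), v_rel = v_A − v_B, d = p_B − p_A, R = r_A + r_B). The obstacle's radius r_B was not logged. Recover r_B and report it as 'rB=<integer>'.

m = 15508
d = (-12, 13);  v_rel = (-8, 5),  |v_rel|² = 89
v_rel×d = (-8)·(13) − (5)·(-12) = -44
since m = R²·89 − (-44)²:  R² = (1936 + 15508) / 89 = 196
R = √196 = 14  ⇒  r_B = 14 − 8 = 6

rB=6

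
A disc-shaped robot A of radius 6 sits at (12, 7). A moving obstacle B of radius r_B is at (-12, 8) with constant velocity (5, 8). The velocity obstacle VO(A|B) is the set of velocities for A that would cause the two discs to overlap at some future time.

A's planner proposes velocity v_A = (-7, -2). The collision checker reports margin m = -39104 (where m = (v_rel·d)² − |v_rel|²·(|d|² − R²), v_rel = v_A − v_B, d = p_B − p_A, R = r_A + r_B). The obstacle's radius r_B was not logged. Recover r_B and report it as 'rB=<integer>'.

m = -39104
d = (-24, 1);  v_rel = (-12, -10),  |v_rel|² = 244
v_rel×d = (-12)·(1) − (-10)·(-24) = -252
since m = R²·244 − (-252)²:  R² = (63504 + -39104) / 244 = 100
R = √100 = 10  ⇒  r_B = 10 − 6 = 4

rB=4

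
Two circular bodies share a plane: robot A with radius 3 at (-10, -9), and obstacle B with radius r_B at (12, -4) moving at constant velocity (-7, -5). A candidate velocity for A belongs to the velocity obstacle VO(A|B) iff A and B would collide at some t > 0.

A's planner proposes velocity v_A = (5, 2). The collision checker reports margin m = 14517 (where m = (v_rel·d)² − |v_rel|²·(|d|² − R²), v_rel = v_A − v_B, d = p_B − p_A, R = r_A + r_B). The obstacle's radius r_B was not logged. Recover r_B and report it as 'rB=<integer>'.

m = 14517
d = (22, 5);  v_rel = (12, 7),  |v_rel|² = 193
v_rel×d = (12)·(5) − (7)·(22) = -94
since m = R²·193 − (-94)²:  R² = (8836 + 14517) / 193 = 121
R = √121 = 11  ⇒  r_B = 11 − 3 = 8

rB=8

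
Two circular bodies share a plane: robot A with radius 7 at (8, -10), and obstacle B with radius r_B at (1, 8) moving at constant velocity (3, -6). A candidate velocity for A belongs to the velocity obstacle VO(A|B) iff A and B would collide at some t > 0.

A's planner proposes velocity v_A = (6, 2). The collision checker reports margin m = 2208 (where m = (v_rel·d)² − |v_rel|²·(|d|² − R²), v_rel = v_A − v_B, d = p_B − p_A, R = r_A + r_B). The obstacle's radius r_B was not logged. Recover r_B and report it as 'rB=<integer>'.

m = 2208
d = (-7, 18);  v_rel = (3, 8),  |v_rel|² = 73
v_rel×d = (3)·(18) − (8)·(-7) = 110
since m = R²·73 − 110²:  R² = (12100 + 2208) / 73 = 196
R = √196 = 14  ⇒  r_B = 14 − 7 = 7

rB=7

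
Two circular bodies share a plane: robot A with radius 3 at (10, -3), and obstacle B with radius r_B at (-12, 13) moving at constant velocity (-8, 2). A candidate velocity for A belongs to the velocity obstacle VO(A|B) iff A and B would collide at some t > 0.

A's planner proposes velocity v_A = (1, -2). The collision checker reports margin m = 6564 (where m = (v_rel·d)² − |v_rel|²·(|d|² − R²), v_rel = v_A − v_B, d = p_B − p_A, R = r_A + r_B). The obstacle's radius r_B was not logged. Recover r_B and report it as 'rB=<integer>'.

m = 6564
d = (-22, 16);  v_rel = (9, -4),  |v_rel|² = 97
v_rel×d = (9)·(16) − (-4)·(-22) = 56
since m = R²·97 − 56²:  R² = (3136 + 6564) / 97 = 100
R = √100 = 10  ⇒  r_B = 10 − 3 = 7

rB=7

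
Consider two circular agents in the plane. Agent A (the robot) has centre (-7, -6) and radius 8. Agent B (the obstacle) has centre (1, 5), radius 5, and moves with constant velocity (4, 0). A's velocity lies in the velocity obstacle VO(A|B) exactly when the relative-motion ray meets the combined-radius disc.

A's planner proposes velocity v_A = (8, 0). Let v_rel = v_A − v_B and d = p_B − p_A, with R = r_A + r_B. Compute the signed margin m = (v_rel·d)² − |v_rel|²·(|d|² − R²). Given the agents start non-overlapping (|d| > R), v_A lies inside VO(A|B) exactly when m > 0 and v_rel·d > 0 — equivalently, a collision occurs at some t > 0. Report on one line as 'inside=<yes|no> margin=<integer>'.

d = (8, 11),  |d|² = 185;  R = 8+5 = 13,  c = 185−13² = 16
v_rel = (4, 0),  |v_rel|² = 16;  v_rel·d = (4)·(8) + (0)·(11) = 32
16·t² − 64·t + 16 = 0  ⇒  m = 32² − 16·16 = 768
m = 768 > 0,  v_rel·d = 32 > 0  ⇒  inside

inside=yes margin=768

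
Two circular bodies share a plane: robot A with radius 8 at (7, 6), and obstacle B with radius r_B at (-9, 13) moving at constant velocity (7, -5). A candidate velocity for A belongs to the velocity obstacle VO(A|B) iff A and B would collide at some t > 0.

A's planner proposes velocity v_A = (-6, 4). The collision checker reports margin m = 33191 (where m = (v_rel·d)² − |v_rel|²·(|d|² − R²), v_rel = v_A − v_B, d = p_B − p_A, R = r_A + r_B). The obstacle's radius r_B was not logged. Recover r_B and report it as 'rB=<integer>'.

m = 33191
d = (-16, 7);  v_rel = (-13, 9),  |v_rel|² = 250
v_rel×d = (-13)·(7) − (9)·(-16) = 53
since m = R²·250 − 53²:  R² = (2809 + 33191) / 250 = 144
R = √144 = 12  ⇒  r_B = 12 − 8 = 4

rB=4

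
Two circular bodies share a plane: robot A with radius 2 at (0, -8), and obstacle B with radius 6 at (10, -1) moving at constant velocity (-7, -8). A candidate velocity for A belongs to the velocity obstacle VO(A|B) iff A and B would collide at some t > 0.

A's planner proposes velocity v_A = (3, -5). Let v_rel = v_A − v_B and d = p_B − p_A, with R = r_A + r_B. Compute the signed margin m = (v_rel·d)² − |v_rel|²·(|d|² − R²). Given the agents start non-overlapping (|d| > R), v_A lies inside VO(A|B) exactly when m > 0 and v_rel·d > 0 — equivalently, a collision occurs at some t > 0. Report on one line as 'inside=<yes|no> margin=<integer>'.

d = (10, 7),  |d|² = 149;  R = 2+6 = 8,  c = 149−8² = 85
v_rel = (10, 3),  |v_rel|² = 109;  v_rel·d = (10)·(10) + (3)·(7) = 121
109·t² − 242·t + 85 = 0  ⇒  m = 121² − 109·85 = 5376
m = 5376 > 0,  v_rel·d = 121 > 0  ⇒  inside

inside=yes margin=5376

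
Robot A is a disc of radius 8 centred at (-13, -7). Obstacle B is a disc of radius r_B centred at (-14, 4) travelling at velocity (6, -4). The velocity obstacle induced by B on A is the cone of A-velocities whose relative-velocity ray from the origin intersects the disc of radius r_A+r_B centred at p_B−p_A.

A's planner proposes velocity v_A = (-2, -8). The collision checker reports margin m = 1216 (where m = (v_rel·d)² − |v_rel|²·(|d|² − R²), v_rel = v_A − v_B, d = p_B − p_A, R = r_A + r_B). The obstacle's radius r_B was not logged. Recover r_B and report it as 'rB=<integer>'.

m = 1216
d = (-1, 11);  v_rel = (-8, -4),  |v_rel|² = 80
v_rel×d = (-8)·(11) − (-4)·(-1) = -92
since m = R²·80 − (-92)²:  R² = (8464 + 1216) / 80 = 121
R = √121 = 11  ⇒  r_B = 11 − 8 = 3

rB=3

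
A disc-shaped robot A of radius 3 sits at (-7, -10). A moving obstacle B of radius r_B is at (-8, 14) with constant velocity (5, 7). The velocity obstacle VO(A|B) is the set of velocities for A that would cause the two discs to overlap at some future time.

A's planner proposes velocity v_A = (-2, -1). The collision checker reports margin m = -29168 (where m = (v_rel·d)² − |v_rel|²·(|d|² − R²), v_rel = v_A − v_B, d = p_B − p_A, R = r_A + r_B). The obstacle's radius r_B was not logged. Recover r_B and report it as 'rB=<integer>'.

m = -29168
d = (-1, 24);  v_rel = (-7, -8),  |v_rel|² = 113
v_rel×d = (-7)·(24) − (-8)·(-1) = -176
since m = R²·113 − (-176)²:  R² = (30976 + -29168) / 113 = 16
R = √16 = 4  ⇒  r_B = 4 − 3 = 1

rB=1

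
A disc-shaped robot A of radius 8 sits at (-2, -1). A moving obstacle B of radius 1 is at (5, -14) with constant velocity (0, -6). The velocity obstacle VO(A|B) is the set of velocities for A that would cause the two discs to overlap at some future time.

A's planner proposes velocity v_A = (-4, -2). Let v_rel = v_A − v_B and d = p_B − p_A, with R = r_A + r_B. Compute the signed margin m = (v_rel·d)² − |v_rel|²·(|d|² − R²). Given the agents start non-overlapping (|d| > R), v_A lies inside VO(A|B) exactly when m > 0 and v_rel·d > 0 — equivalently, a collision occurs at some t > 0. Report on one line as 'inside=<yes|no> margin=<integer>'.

d = (7, -13),  |d|² = 218;  R = 8+1 = 9,  c = 218−9² = 137
v_rel = (-4, 4),  |v_rel|² = 32;  v_rel·d = (-4)·(7) + (4)·(-13) = -80
32·t² + 160·t + 137 = 0  ⇒  m = (-80)² − 32·137 = 2016
m = 2016 > 0,  v_rel·d = -80 < 0  ⇒  outside

inside=no margin=2016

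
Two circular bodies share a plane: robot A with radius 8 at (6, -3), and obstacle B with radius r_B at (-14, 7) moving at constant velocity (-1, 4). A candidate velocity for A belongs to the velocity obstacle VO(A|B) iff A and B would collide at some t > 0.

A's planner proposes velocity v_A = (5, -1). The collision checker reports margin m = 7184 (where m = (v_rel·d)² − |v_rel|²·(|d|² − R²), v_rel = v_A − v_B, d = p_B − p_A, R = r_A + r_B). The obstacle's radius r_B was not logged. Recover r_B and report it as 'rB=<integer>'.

m = 7184
d = (-20, 10);  v_rel = (6, -5),  |v_rel|² = 61
v_rel×d = (6)·(10) − (-5)·(-20) = -40
since m = R²·61 − (-40)²:  R² = (1600 + 7184) / 61 = 144
R = √144 = 12  ⇒  r_B = 12 − 8 = 4

rB=4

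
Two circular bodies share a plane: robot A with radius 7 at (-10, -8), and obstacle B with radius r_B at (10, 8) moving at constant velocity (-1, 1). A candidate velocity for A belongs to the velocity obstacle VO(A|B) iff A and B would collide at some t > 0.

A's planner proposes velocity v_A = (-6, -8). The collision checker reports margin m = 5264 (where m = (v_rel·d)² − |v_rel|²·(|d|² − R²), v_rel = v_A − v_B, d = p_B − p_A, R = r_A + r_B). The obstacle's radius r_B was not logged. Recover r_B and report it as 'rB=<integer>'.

m = 5264
d = (20, 16);  v_rel = (-5, -9),  |v_rel|² = 106
v_rel×d = (-5)·(16) − (-9)·(20) = 100
since m = R²·106 − 100²:  R² = (10000 + 5264) / 106 = 144
R = √144 = 12  ⇒  r_B = 12 − 7 = 5

rB=5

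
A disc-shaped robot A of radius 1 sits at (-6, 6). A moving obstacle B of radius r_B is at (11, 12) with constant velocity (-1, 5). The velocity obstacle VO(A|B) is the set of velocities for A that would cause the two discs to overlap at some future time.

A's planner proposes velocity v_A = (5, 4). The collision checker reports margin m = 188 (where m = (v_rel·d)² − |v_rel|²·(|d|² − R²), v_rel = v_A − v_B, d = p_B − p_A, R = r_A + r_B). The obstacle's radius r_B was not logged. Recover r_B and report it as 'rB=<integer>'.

m = 188
d = (17, 6);  v_rel = (6, -1),  |v_rel|² = 37
v_rel×d = (6)·(6) − (-1)·(17) = 53
since m = R²·37 − 53²:  R² = (2809 + 188) / 37 = 81
R = √81 = 9  ⇒  r_B = 9 − 1 = 8

rB=8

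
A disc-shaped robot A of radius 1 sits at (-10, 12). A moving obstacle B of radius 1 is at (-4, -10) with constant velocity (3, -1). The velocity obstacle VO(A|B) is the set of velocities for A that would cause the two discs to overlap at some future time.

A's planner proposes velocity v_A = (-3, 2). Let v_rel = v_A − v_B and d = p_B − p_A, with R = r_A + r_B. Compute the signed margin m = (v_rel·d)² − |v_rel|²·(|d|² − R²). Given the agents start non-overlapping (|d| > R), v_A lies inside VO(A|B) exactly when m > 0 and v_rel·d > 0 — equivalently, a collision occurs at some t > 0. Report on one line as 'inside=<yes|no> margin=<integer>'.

d = (6, -22),  |d|² = 520;  R = 1+1 = 2,  c = 520−2² = 516
v_rel = (-6, 3),  |v_rel|² = 45;  v_rel·d = (-6)·(6) + (3)·(-22) = -102
45·t² + 204·t + 516 = 0  ⇒  m = (-102)² − 45·516 = -12816
m = -12816 < 0,  v_rel·d = -102 < 0  ⇒  outside

inside=no margin=-12816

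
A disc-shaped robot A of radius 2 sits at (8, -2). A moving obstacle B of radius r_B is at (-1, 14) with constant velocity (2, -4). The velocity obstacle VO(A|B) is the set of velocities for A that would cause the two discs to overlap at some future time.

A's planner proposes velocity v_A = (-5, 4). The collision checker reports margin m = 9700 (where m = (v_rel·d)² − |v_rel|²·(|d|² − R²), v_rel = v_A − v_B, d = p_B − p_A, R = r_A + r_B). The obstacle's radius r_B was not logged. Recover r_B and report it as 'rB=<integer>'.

m = 9700
d = (-9, 16);  v_rel = (-7, 8),  |v_rel|² = 113
v_rel×d = (-7)·(16) − (8)·(-9) = -40
since m = R²·113 − (-40)²:  R² = (1600 + 9700) / 113 = 100
R = √100 = 10  ⇒  r_B = 10 − 2 = 8

rB=8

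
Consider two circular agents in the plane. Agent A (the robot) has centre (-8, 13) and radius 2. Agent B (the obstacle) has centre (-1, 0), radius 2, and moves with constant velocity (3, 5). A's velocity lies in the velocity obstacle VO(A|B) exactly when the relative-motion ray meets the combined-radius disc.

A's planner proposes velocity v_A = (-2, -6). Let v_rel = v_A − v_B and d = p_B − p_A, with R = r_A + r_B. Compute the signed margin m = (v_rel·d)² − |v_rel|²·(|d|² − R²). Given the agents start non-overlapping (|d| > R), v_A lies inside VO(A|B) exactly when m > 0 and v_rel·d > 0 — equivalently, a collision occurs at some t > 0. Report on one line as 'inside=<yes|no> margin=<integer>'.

d = (7, -13),  |d|² = 218;  R = 2+2 = 4,  c = 218−4² = 202
v_rel = (-5, -11),  |v_rel|² = 146;  v_rel·d = (-5)·(7) + (-11)·(-13) = 108
146·t² − 216·t + 202 = 0  ⇒  m = 108² − 146·202 = -17828
m = -17828 < 0,  v_rel·d = 108 > 0  ⇒  outside

inside=no margin=-17828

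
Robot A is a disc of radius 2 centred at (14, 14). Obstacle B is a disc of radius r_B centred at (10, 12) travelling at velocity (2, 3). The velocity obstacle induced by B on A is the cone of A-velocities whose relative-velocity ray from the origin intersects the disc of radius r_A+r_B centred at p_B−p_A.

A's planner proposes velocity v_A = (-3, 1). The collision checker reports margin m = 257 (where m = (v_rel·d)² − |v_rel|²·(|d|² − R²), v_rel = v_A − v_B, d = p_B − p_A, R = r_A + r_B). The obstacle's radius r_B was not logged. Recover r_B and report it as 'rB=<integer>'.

m = 257
d = (-4, -2);  v_rel = (-5, -2),  |v_rel|² = 29
v_rel×d = (-5)·(-2) − (-2)·(-4) = 2
since m = R²·29 − 2²:  R² = (4 + 257) / 29 = 9
R = √9 = 3  ⇒  r_B = 3 − 2 = 1

rB=1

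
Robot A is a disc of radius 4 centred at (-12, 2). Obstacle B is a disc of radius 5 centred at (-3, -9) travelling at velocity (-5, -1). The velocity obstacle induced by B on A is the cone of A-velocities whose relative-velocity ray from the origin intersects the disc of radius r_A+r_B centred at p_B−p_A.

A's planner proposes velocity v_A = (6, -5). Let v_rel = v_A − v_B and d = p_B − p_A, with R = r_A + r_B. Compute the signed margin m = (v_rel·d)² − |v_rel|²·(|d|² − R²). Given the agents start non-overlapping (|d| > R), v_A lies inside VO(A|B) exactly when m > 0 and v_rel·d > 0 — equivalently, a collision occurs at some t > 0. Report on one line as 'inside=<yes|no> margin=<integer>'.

d = (9, -11),  |d|² = 202;  R = 4+5 = 9,  c = 202−9² = 121
v_rel = (11, -4),  |v_rel|² = 137;  v_rel·d = (11)·(9) + (-4)·(-11) = 143
137·t² − 286·t + 121 = 0  ⇒  m = 143² − 137·121 = 3872
m = 3872 > 0,  v_rel·d = 143 > 0  ⇒  inside

inside=yes margin=3872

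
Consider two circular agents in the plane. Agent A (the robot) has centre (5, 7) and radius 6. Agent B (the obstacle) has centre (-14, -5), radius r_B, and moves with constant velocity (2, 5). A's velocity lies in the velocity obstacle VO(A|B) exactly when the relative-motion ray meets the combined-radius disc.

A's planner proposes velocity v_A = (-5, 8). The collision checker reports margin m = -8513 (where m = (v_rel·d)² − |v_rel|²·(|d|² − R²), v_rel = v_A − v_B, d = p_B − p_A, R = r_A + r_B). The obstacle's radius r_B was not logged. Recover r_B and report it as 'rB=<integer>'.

m = -8513
d = (-19, -12);  v_rel = (-7, 3),  |v_rel|² = 58
v_rel×d = (-7)·(-12) − (3)·(-19) = 141
since m = R²·58 − 141²:  R² = (19881 + -8513) / 58 = 196
R = √196 = 14  ⇒  r_B = 14 − 6 = 8

rB=8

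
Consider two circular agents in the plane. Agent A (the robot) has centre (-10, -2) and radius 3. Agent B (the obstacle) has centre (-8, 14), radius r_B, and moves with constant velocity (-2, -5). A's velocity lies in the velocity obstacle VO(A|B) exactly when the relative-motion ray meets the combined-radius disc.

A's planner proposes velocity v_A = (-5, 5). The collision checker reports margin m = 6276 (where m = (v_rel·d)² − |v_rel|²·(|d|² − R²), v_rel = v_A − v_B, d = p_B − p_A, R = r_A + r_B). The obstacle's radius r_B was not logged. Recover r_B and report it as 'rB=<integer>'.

m = 6276
d = (2, 16);  v_rel = (-3, 10),  |v_rel|² = 109
v_rel×d = (-3)·(16) − (10)·(2) = -68
since m = R²·109 − (-68)²:  R² = (4624 + 6276) / 109 = 100
R = √100 = 10  ⇒  r_B = 10 − 3 = 7

rB=7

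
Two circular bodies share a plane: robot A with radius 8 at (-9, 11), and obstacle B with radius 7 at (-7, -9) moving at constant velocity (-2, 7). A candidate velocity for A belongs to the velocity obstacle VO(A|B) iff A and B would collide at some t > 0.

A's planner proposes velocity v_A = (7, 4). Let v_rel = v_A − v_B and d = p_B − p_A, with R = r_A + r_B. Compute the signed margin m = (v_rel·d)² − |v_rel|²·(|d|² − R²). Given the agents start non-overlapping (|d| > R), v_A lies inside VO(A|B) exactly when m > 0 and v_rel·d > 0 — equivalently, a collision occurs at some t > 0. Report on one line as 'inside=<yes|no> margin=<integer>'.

d = (2, -20),  |d|² = 404;  R = 8+7 = 15,  c = 404−15² = 179
v_rel = (9, -3),  |v_rel|² = 90;  v_rel·d = (9)·(2) + (-3)·(-20) = 78
90·t² − 156·t + 179 = 0  ⇒  m = 78² − 90·179 = -10026
m = -10026 < 0,  v_rel·d = 78 > 0  ⇒  outside

inside=no margin=-10026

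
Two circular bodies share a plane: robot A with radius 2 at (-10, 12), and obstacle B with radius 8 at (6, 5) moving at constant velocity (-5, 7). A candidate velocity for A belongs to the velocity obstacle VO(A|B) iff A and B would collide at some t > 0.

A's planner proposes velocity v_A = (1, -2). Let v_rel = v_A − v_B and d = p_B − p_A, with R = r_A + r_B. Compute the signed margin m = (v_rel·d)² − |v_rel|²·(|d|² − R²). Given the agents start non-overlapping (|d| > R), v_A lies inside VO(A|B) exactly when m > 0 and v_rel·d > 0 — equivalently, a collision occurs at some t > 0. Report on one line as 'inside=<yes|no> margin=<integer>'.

d = (16, -7),  |d|² = 305;  R = 2+8 = 10,  c = 305−10² = 205
v_rel = (6, -9),  |v_rel|² = 117;  v_rel·d = (6)·(16) + (-9)·(-7) = 159
117·t² − 318·t + 205 = 0  ⇒  m = 159² − 117·205 = 1296
m = 1296 > 0,  v_rel·d = 159 > 0  ⇒  inside

inside=yes margin=1296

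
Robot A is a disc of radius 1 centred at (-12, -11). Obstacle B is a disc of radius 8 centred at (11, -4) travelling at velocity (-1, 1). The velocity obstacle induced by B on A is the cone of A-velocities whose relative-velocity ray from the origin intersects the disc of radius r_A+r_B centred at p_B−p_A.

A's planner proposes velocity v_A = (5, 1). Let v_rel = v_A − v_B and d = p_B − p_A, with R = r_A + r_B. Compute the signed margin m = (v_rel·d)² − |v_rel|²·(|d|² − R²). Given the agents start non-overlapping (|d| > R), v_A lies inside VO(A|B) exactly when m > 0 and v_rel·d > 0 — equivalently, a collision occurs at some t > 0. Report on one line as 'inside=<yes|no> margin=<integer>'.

d = (23, 7),  |d|² = 578;  R = 1+8 = 9,  c = 578−9² = 497
v_rel = (6, 0),  |v_rel|² = 36;  v_rel·d = (6)·(23) + (0)·(7) = 138
36·t² − 276·t + 497 = 0  ⇒  m = 138² − 36·497 = 1152
m = 1152 > 0,  v_rel·d = 138 > 0  ⇒  inside

inside=yes margin=1152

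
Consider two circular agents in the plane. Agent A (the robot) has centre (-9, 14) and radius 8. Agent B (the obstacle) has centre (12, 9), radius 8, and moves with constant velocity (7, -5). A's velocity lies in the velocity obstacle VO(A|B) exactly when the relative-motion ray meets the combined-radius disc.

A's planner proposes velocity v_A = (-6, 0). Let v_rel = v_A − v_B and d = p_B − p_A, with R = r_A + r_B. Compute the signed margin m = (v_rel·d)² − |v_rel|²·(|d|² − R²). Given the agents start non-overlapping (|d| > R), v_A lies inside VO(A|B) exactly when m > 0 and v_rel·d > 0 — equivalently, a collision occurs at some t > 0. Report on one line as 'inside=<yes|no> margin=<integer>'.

d = (21, -5),  |d|² = 466;  R = 8+8 = 16,  c = 466−16² = 210
v_rel = (-13, 5),  |v_rel|² = 194;  v_rel·d = (-13)·(21) + (5)·(-5) = -298
194·t² + 596·t + 210 = 0  ⇒  m = (-298)² − 194·210 = 48064
m = 48064 > 0,  v_rel·d = -298 < 0  ⇒  outside

inside=no margin=48064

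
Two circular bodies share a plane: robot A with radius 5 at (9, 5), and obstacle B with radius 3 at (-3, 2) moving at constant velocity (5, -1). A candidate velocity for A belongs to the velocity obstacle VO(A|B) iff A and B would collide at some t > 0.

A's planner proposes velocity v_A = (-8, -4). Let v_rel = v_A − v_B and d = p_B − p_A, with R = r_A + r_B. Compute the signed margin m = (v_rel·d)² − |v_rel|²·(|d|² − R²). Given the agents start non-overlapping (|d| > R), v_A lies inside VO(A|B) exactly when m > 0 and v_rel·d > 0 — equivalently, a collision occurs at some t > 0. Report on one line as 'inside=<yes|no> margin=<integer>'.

d = (-12, -3),  |d|² = 153;  R = 5+3 = 8,  c = 153−8² = 89
v_rel = (-13, -3),  |v_rel|² = 178;  v_rel·d = (-13)·(-12) + (-3)·(-3) = 165
178·t² − 330·t + 89 = 0  ⇒  m = 165² − 178·89 = 11383
m = 11383 > 0,  v_rel·d = 165 > 0  ⇒  inside

inside=yes margin=11383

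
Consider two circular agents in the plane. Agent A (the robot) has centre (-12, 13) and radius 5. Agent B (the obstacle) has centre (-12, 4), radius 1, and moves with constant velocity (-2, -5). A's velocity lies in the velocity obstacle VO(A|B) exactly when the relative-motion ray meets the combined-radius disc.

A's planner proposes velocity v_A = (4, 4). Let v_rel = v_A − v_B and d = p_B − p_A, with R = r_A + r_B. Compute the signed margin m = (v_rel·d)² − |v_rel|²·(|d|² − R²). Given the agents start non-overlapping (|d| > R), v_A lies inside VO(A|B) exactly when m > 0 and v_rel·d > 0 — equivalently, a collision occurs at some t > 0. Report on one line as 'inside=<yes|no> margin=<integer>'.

d = (0, -9),  |d|² = 81;  R = 5+1 = 6,  c = 81−6² = 45
v_rel = (6, 9),  |v_rel|² = 117;  v_rel·d = (6)·(0) + (9)·(-9) = -81
117·t² + 162·t + 45 = 0  ⇒  m = (-81)² − 117·45 = 1296
m = 1296 > 0,  v_rel·d = -81 < 0  ⇒  outside

inside=no margin=1296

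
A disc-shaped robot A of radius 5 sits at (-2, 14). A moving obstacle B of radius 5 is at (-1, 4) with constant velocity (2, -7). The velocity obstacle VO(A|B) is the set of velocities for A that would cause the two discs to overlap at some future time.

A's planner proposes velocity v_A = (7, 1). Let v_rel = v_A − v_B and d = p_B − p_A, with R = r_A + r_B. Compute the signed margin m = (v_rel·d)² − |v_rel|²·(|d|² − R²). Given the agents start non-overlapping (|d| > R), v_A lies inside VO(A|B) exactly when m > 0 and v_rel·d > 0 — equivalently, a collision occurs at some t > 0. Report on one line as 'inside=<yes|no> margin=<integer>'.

d = (1, -10),  |d|² = 101;  R = 5+5 = 10,  c = 101−10² = 1
v_rel = (5, 8),  |v_rel|² = 89;  v_rel·d = (5)·(1) + (8)·(-10) = -75
89·t² + 150·t + 1 = 0  ⇒  m = (-75)² − 89·1 = 5536
m = 5536 > 0,  v_rel·d = -75 < 0  ⇒  outside

inside=no margin=5536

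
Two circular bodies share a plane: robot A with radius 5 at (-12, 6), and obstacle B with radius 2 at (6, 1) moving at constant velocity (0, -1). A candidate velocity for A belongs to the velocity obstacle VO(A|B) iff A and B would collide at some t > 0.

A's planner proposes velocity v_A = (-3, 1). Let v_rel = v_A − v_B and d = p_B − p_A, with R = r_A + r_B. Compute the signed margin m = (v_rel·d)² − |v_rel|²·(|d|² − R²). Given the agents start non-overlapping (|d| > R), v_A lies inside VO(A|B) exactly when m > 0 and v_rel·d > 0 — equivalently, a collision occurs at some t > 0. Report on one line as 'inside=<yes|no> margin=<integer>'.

d = (18, -5),  |d|² = 349;  R = 5+2 = 7,  c = 349−7² = 300
v_rel = (-3, 2),  |v_rel|² = 13;  v_rel·d = (-3)·(18) + (2)·(-5) = -64
13·t² + 128·t + 300 = 0  ⇒  m = (-64)² − 13·300 = 196
m = 196 > 0,  v_rel·d = -64 < 0  ⇒  outside

inside=no margin=196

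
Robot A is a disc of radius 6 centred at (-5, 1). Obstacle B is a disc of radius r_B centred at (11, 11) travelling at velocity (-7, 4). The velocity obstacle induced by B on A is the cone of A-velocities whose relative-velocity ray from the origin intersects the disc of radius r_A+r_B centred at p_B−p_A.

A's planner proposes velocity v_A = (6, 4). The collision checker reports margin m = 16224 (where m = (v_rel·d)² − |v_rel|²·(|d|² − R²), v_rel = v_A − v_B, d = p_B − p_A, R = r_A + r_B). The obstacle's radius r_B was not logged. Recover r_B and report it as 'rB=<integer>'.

m = 16224
d = (16, 10);  v_rel = (13, 0),  |v_rel|² = 169
v_rel×d = (13)·(10) − (0)·(16) = 130
since m = R²·169 − 130²:  R² = (16900 + 16224) / 169 = 196
R = √196 = 14  ⇒  r_B = 14 − 6 = 8

rB=8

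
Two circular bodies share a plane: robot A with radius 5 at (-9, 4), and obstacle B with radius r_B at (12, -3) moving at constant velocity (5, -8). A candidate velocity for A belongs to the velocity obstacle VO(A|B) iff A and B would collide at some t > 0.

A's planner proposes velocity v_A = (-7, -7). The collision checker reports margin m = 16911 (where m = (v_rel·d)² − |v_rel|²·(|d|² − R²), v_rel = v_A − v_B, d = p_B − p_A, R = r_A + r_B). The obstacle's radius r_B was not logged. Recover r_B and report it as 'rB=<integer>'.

m = 16911
d = (21, -7);  v_rel = (-12, 1),  |v_rel|² = 145
v_rel×d = (-12)·(-7) − (1)·(21) = 63
since m = R²·145 − 63²:  R² = (3969 + 16911) / 145 = 144
R = √144 = 12  ⇒  r_B = 12 − 5 = 7

rB=7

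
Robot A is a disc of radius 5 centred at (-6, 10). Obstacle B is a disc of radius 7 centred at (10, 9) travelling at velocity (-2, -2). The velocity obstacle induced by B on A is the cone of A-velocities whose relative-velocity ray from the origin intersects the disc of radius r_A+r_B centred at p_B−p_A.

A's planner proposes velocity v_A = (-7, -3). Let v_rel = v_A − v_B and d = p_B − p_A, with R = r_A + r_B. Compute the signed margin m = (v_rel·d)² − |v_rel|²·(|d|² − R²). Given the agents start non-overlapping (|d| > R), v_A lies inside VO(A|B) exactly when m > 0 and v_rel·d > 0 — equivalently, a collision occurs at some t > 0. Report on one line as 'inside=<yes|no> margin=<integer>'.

d = (16, -1),  |d|² = 257;  R = 5+7 = 12,  c = 257−12² = 113
v_rel = (-5, -1),  |v_rel|² = 26;  v_rel·d = (-5)·(16) + (-1)·(-1) = -79
26·t² + 158·t + 113 = 0  ⇒  m = (-79)² − 26·113 = 3303
m = 3303 > 0,  v_rel·d = -79 < 0  ⇒  outside

inside=no margin=3303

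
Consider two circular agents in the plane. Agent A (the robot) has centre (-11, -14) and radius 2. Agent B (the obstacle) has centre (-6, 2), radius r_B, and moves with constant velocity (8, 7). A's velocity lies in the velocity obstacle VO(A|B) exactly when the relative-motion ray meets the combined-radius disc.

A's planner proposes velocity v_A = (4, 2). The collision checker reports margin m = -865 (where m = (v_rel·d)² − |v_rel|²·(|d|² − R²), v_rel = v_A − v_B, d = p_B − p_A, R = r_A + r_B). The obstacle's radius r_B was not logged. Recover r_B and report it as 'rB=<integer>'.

m = -865
d = (5, 16);  v_rel = (-4, -5),  |v_rel|² = 41
v_rel×d = (-4)·(16) − (-5)·(5) = -39
since m = R²·41 − (-39)²:  R² = (1521 + -865) / 41 = 16
R = √16 = 4  ⇒  r_B = 4 − 2 = 2

rB=2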